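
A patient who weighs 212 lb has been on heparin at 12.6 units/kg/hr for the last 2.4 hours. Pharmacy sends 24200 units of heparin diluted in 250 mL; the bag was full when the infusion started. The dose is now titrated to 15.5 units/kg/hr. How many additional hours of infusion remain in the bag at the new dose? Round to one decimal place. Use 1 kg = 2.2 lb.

Initial rate:
Weight = 212 lb ÷ 2.2 lb/kg = 96.36364 kg
Dose = 12.6 units/kg/hr × 96.36364 kg = 1214.182 units/hr
Concentration = 24200 units ÷ 250 mL = 96.8 units/mL
Rate = 1214.182 units/hr ÷ 96.8 units/mL = 12.5432 mL/hr
Volume infused so far = 12.5432 mL/hr × 2.4 hr = 30.10368 mL
Volume remaining = 250 − 30.10368 = 219.8963 mL
New rate:
Dose = 15.5 units/kg/hr × 96.36364 kg = 1493.636 units/hr
Rate = 1493.636 units/hr ÷ 96.8 units/mL = 15.43013 mL/hr
Time remaining = 219.8963 mL ÷ 15.43013 mL/hr = 14.2511 hr

14.3 hours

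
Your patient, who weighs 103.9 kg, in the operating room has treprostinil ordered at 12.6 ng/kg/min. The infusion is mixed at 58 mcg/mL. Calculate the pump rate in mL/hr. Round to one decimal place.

1.4 mL/hr

Dose = 12.6 ng/kg/min × 103.9 kg = 1309.14 ng/min
1309.14 ng/min × 60 min/hr = 78548.4 ng/hr
Concentration = 58 mcg/mL = 58000 ng/mL
Rate = 78548.4 ng/hr ÷ 58000 ng/mL = 1.354283 mL/hr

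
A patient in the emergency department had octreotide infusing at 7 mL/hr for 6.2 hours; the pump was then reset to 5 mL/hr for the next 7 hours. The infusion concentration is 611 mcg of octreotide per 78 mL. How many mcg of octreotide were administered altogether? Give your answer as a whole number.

614 mcg

Concentration = 611 mcg ÷ 78 mL = 7.833333 mcg/mL
Stage 1: 7 mL/hr × 6.2 hr = 43.4 mL → 43.4 mL × 7.833333 mcg/mL = 339.9667 mcg
Stage 2: 5 mL/hr × 7 hr = 35 mL → 35 mL × 7.833333 mcg/mL = 274.1667 mcg
Total = 339.9667 + 274.1667 = 614.1333 mcg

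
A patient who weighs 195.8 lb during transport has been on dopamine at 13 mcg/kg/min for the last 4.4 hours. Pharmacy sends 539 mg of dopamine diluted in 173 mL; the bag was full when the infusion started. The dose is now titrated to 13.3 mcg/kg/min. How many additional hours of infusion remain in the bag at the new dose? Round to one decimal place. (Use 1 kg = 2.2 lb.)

Initial rate:
Weight = 195.8 lb ÷ 2.2 lb/kg = 89 kg
Dose = 13 mcg/kg/min × 89 kg = 1157 mcg/min
1157 mcg/min × 60 min/hr = 69420 mcg/hr
Concentration = 539 mg ÷ 173 mL = 3.115607 mg/mL = 3115.607 mcg/mL
Rate = 69420 mcg/hr ÷ 3115.607 mcg/mL = 22.28137 mL/hr
Volume infused so far = 22.28137 mL/hr × 4.4 hr = 98.03804 mL
Volume remaining = 173 − 98.03804 = 74.96196 mL
New rate:
Dose = 13.3 mcg/kg/min × 89 kg = 1183.7 mcg/min
1183.7 mcg/min × 60 min/hr = 71022 mcg/hr
Rate = 71022 mcg/hr ÷ 3115.607 mcg/mL = 22.79556 mL/hr
Time remaining = 74.96196 mL ÷ 22.79556 mL/hr = 3.288446 hr

3.3 hours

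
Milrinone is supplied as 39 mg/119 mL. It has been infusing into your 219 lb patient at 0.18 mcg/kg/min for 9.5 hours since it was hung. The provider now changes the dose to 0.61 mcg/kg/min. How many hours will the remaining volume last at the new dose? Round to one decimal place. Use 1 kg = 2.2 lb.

7.9 hours

Initial rate:
Weight = 219 lb ÷ 2.2 lb/kg = 99.54545 kg
Dose = 0.18 mcg/kg/min × 99.54545 kg = 17.91818 mcg/min
17.91818 mcg/min × 60 min/hr = 1075.091 mcg/hr
Concentration = 39 mg ÷ 119 mL = 0.3277311 mg/mL = 327.7311 mcg/mL
Rate = 1075.091 mcg/hr ÷ 327.7311 mcg/mL = 3.280406 mL/hr
Volume infused so far = 3.280406 mL/hr × 9.5 hr = 31.16385 mL
Volume remaining = 119 − 31.16385 = 87.83615 mL
New rate:
Dose = 0.61 mcg/kg/min × 99.54545 kg = 60.72273 mcg/min
60.72273 mcg/min × 60 min/hr = 3643.364 mcg/hr
Rate = 3643.364 mcg/hr ÷ 327.7311 mcg/mL = 11.11693 mL/hr
Time remaining = 87.83615 mL ÷ 11.11693 mL/hr = 7.901115 hr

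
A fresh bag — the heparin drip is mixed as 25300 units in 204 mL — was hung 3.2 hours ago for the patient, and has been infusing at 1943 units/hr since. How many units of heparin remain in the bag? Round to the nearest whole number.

Concentration = 25300 units ÷ 204 mL = 124.0196 units/mL
Rate = 1943 units/hr ÷ 124.0196 units/mL = 15.66688 mL/hr
Volume infused = 15.66688 mL/hr × 3.2 hr = 50.13401 mL
Volume remaining = 204 − 50.13401 = 153.866 mL
Drug remaining = 153.866 mL × 124.0196 units/mL = 19082.4 units

19082 units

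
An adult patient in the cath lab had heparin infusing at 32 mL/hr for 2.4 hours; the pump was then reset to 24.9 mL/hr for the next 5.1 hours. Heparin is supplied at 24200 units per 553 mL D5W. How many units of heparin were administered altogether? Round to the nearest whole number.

8918 units

Concentration = 24200 units ÷ 553 mL = 43.7613 units/mL
Stage 1: 32 mL/hr × 2.4 hr = 76.8 mL → 76.8 mL × 43.7613 units/mL = 3360.868 units
Stage 2: 24.9 mL/hr × 5.1 hr = 126.99 mL → 126.99 mL × 43.7613 units/mL = 5557.248 units
Total = 3360.868 + 5557.248 = 8918.116 units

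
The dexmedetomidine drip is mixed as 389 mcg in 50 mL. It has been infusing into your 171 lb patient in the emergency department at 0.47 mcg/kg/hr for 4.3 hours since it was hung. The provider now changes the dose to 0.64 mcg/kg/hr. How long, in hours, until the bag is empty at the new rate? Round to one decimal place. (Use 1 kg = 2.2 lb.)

4.7 hours

Initial rate:
Weight = 171 lb ÷ 2.2 lb/kg = 77.72727 kg
Dose = 0.47 mcg/kg/hr × 77.72727 kg = 36.53182 mcg/hr
Concentration = 389 mcg ÷ 50 mL = 7.78 mcg/mL
Rate = 36.53182 mcg/hr ÷ 7.78 mcg/mL = 4.695606 mL/hr
Volume infused so far = 4.695606 mL/hr × 4.3 hr = 20.19111 mL
Volume remaining = 50 − 20.19111 = 29.80889 mL
New rate:
Dose = 0.64 mcg/kg/hr × 77.72727 kg = 49.74545 mcg/hr
Rate = 49.74545 mcg/hr ÷ 7.78 mcg/mL = 6.394017 mL/hr
Time remaining = 29.80889 mL ÷ 6.394017 mL/hr = 4.661997 hr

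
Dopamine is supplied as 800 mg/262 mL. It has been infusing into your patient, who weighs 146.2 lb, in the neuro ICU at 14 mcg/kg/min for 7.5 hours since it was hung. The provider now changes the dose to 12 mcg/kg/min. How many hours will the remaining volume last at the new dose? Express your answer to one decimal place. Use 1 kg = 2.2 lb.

8.0 hours

Initial rate:
Weight = 146.2 lb ÷ 2.2 lb/kg = 66.45455 kg
Dose = 14 mcg/kg/min × 66.45455 kg = 930.3636 mcg/min
930.3636 mcg/min × 60 min/hr = 55821.82 mcg/hr
Concentration = 800 mg ÷ 262 mL = 3.053435 mg/mL = 3053.435 mcg/mL
Rate = 55821.82 mcg/hr ÷ 3053.435 mcg/mL = 18.28165 mL/hr
Volume infused so far = 18.28165 mL/hr × 7.5 hr = 137.1123 mL
Volume remaining = 262 − 137.1123 = 124.8877 mL
New rate:
Dose = 12 mcg/kg/min × 66.45455 kg = 797.4545 mcg/min
797.4545 mcg/min × 60 min/hr = 47847.27 mcg/hr
Rate = 47847.27 mcg/hr ÷ 3053.435 mcg/mL = 15.66998 mL/hr
Time remaining = 124.8877 mL ÷ 15.66998 mL/hr = 7.969866 hr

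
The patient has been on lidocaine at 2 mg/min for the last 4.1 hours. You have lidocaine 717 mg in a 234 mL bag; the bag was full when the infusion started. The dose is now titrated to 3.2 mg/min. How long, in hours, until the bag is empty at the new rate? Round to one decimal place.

1.2 hours

Initial rate:
2 mg/min × 60 min/hr = 120 mg/hr
Concentration = 717 mg ÷ 234 mL = 3.064103 mg/mL
Rate = 120 mg/hr ÷ 3.064103 mg/mL = 39.16318 mL/hr
Volume infused so far = 39.16318 mL/hr × 4.1 hr = 160.569 mL
Volume remaining = 234 − 160.569 = 73.43096 mL
New rate:
3.2 mg/min × 60 min/hr = 192 mg/hr
Rate = 192 mg/hr ÷ 3.064103 mg/mL = 62.66109 mL/hr
Time remaining = 73.43096 mL ÷ 62.66109 mL/hr = 1.171875 hr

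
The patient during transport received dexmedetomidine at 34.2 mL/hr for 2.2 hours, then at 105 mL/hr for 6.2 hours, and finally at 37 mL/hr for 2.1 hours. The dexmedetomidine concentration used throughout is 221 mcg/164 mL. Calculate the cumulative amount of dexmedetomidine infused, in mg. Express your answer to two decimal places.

Concentration = 221 mcg ÷ 164 mL = 1.347561 mcg/mL
Stage 1: 34.2 mL/hr × 2.2 hr = 75.24 mL → 75.24 mL × 1.347561 mcg/mL = 101.3905 mcg
Stage 2: 105 mL/hr × 6.2 hr = 651 mL → 651 mL × 1.347561 mcg/mL = 877.2622 mcg
Stage 3: 37 mL/hr × 2.1 hr = 77.7 mL → 77.7 mL × 1.347561 mcg/mL = 104.7055 mcg
Total = 101.3905 + 877.2622 + 104.7055 = 1083.358 mcg = 1.083358 mg

1.08 mg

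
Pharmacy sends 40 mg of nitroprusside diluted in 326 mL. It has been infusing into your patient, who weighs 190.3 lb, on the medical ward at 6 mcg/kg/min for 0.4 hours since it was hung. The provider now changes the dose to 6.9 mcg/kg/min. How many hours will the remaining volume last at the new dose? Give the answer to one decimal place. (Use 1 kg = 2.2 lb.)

Initial rate:
Weight = 190.3 lb ÷ 2.2 lb/kg = 86.5 kg
Dose = 6 mcg/kg/min × 86.5 kg = 519 mcg/min
519 mcg/min × 60 min/hr = 31140 mcg/hr
Concentration = 40 mg ÷ 326 mL = 0.1226994 mg/mL = 122.6994 mcg/mL
Rate = 31140 mcg/hr ÷ 122.6994 mcg/mL = 253.791 mL/hr
Volume infused so far = 253.791 mL/hr × 0.4 hr = 101.5164 mL
Volume remaining = 326 − 101.5164 = 224.4836 mL
New rate:
Dose = 6.9 mcg/kg/min × 86.5 kg = 596.85 mcg/min
596.85 mcg/min × 60 min/hr = 35811 mcg/hr
Rate = 35811 mcg/hr ÷ 122.6994 mcg/mL = 291.8596 mL/hr
Time remaining = 224.4836 mL ÷ 291.8596 mL/hr = 0.7691491 hr

0.8 hours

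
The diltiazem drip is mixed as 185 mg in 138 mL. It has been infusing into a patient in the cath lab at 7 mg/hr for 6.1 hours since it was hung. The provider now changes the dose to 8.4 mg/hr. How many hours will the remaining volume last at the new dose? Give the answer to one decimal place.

16.9 hours

Initial rate:
Concentration = 185 mg ÷ 138 mL = 1.34058 mg/mL
Rate = 7 mg/hr ÷ 1.34058 mg/mL = 5.221622 mL/hr
Volume infused so far = 5.221622 mL/hr × 6.1 hr = 31.85189 mL
Volume remaining = 138 − 31.85189 = 106.1481 mL
New rate:
Rate = 8.4 mg/hr ÷ 1.34058 mg/mL = 6.265946 mL/hr
Time remaining = 106.1481 mL ÷ 6.265946 mL/hr = 16.94048 hr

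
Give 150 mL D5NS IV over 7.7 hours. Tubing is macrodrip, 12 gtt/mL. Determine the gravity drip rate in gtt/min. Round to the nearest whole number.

150 mL ÷ (7.7 hr × 60 = 462 min) = 0.3246753 mL/min
0.3246753 mL/min × 12 gtt/mL = 3.896104 gtt/min

4 gtt/min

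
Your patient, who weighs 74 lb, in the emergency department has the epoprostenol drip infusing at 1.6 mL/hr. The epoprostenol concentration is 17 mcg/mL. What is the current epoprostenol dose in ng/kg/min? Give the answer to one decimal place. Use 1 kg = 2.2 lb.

Weight = 74 lb ÷ 2.2 lb/kg = 33.63636 kg
Concentration = 17 mcg/mL = 17000 ng/mL
Drug rate = 1.6 mL/hr × 17000 ng/mL = 27200 ng/hr
27200 ng/hr ÷ 60 min/hr = 453.3333 ng/min
453.3333 ng/min ÷ 33.63636 kg = 13.47748 ng/kg/min

13.5 ng/kg/min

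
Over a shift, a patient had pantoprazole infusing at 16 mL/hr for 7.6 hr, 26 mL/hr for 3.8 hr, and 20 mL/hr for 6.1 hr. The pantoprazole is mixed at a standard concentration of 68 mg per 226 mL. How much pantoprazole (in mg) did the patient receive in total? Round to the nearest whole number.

Concentration = 68 mg ÷ 226 mL = 0.300885 mg/mL
Stage 1: 16 mL/hr × 7.6 hr = 121.6 mL → 121.6 mL × 0.300885 mg/mL = 36.58761 mg
Stage 2: 26 mL/hr × 3.8 hr = 98.8 mL → 98.8 mL × 0.300885 mg/mL = 29.72743 mg
Stage 3: 20 mL/hr × 6.1 hr = 122 mL → 122 mL × 0.300885 mg/mL = 36.70796 mg
Total = 36.58761 + 29.72743 + 36.70796 = 103.023 mg

103 mg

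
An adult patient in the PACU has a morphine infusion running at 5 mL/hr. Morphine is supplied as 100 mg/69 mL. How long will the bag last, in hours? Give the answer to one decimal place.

Duration = 69 mL ÷ 5 mL/hr = 13.8 hr

13.8 hours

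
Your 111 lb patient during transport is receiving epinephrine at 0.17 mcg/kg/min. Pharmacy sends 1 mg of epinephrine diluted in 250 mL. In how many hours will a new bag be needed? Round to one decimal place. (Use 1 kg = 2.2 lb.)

Weight = 111 lb ÷ 2.2 lb/kg = 50.45455 kg
Dose = 0.17 mcg/kg/min × 50.45455 kg = 8.577273 mcg/min
8.577273 mcg/min × 60 min/hr = 514.6364 mcg/hr
Concentration = 1 mg ÷ 250 mL = 0.004 mg/mL = 4 mcg/mL
Rate = 514.6364 mcg/hr ÷ 4 mcg/mL = 128.6591 mL/hr
Duration = 250 mL ÷ 128.6591 mL/hr = 1.94312 hr

1.9 hours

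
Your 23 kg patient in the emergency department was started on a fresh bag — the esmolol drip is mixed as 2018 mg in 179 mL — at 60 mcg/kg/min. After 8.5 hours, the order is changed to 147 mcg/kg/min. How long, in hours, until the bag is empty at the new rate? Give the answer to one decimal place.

6.5 hours

Initial rate:
Dose = 60 mcg/kg/min × 23 kg = 1380 mcg/min
1380 mcg/min × 60 min/hr = 82800 mcg/hr
Concentration = 2018 mg ÷ 179 mL = 11.27374 mg/mL = 11273.74 mcg/mL
Rate = 82800 mcg/hr ÷ 11273.74 mcg/mL = 7.3445 mL/hr
Volume infused so far = 7.3445 mL/hr × 8.5 hr = 62.42825 mL
Volume remaining = 179 − 62.42825 = 116.5718 mL
New rate:
Dose = 147 mcg/kg/min × 23 kg = 3381 mcg/min
3381 mcg/min × 60 min/hr = 202860 mcg/hr
Rate = 202860 mcg/hr ÷ 11273.74 mcg/mL = 17.99402 mL/hr
Time remaining = 116.5718 mL ÷ 17.99402 mL/hr = 6.478359 hr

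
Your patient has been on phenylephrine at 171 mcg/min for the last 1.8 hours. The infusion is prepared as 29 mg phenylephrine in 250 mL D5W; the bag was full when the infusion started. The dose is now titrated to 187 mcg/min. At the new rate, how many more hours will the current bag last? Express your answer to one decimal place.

Initial rate:
171 mcg/min × 60 min/hr = 10260 mcg/hr
Concentration = 29 mg ÷ 250 mL = 0.116 mg/mL = 116 mcg/mL
Rate = 10260 mcg/hr ÷ 116 mcg/mL = 88.44828 mL/hr
Volume infused so far = 88.44828 mL/hr × 1.8 hr = 159.2069 mL
Volume remaining = 250 − 159.2069 = 90.7931 mL
New rate:
187 mcg/min × 60 min/hr = 11220 mcg/hr
Rate = 11220 mcg/hr ÷ 116 mcg/mL = 96.72414 mL/hr
Time remaining = 90.7931 mL ÷ 96.72414 mL/hr = 0.9386809 hr

0.9 hours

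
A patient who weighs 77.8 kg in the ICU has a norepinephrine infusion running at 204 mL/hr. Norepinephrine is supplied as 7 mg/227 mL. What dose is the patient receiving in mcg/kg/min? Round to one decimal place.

Concentration = 7 mg ÷ 227 mL = 0.030837 mg/mL = 30.837 mcg/mL
Drug rate = 204 mL/hr × 30.837 mcg/mL = 6290.749 mcg/hr
6290.749 mcg/hr ÷ 60 min/hr = 104.8458 mcg/min
104.8458 mcg/min ÷ 77.8 kg = 1.347633 mcg/kg/min

1.3 mcg/kg/min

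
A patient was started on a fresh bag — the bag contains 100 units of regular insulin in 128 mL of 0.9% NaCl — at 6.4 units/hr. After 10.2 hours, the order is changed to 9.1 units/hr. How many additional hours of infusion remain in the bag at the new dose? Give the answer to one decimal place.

3.8 hours

Initial rate:
Concentration = 100 units ÷ 128 mL = 0.78125 units/mL
Rate = 6.4 units/hr ÷ 0.78125 units/mL = 8.192 mL/hr
Volume infused so far = 8.192 mL/hr × 10.2 hr = 83.5584 mL
Volume remaining = 128 − 83.5584 = 44.4416 mL
New rate:
Rate = 9.1 units/hr ÷ 0.78125 units/mL = 11.648 mL/hr
Time remaining = 44.4416 mL ÷ 11.648 mL/hr = 3.815385 hr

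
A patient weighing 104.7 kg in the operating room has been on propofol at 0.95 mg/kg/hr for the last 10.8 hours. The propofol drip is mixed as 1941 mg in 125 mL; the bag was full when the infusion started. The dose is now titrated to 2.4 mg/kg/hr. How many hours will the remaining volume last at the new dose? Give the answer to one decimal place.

3.4 hours

Initial rate:
Dose = 0.95 mg/kg/hr × 104.7 kg = 99.465 mg/hr
Concentration = 1941 mg ÷ 125 mL = 15.528 mg/mL
Rate = 99.465 mg/hr ÷ 15.528 mg/mL = 6.405526 mL/hr
Volume infused so far = 6.405526 mL/hr × 10.8 hr = 69.17968 mL
Volume remaining = 125 − 69.17968 = 55.82032 mL
New rate:
Dose = 2.4 mg/kg/hr × 104.7 kg = 251.28 mg/hr
Rate = 251.28 mg/hr ÷ 15.528 mg/mL = 16.18238 mL/hr
Time remaining = 55.82032 mL ÷ 16.18238 mL/hr = 3.449451 hr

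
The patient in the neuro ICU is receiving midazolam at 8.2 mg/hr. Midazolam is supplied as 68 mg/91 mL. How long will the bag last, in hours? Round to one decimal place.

8.3 hours

Concentration = 68 mg ÷ 91 mL = 0.7472527 mg/mL
Rate = 8.2 mg/hr ÷ 0.7472527 mg/mL = 10.97353 mL/hr
Duration = 91 mL ÷ 10.97353 mL/hr = 8.292683 hr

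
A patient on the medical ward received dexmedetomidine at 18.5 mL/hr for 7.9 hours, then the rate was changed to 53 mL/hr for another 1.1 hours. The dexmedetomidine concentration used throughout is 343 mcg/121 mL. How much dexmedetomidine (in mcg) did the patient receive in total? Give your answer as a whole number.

Concentration = 343 mcg ÷ 121 mL = 2.834711 mcg/mL
Stage 1: 18.5 mL/hr × 7.9 hr = 146.15 mL → 146.15 mL × 2.834711 mcg/mL = 414.293 mcg
Stage 2: 53 mL/hr × 1.1 hr = 58.3 mL → 58.3 mL × 2.834711 mcg/mL = 165.2636 mcg
Total = 414.293 + 165.2636 = 579.5566 mcg

580 mcg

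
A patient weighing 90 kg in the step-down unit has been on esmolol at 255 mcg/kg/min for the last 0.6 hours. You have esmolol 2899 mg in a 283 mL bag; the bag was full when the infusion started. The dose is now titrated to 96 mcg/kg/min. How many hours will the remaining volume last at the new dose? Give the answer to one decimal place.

4.0 hours

Initial rate:
Dose = 255 mcg/kg/min × 90 kg = 22950 mcg/min
22950 mcg/min × 60 min/hr = 1377000 mcg/hr
Concentration = 2899 mg ÷ 283 mL = 10.24382 mg/mL = 10243.82 mcg/mL
Rate = 1377000 mcg/hr ÷ 10243.82 mcg/mL = 134.4226 mL/hr
Volume infused so far = 134.4226 mL/hr × 0.6 hr = 80.65354 mL
Volume remaining = 283 − 80.65354 = 202.3465 mL
New rate:
Dose = 96 mcg/kg/min × 90 kg = 8640 mcg/min
8640 mcg/min × 60 min/hr = 518400 mcg/hr
Rate = 518400 mcg/hr ÷ 10243.82 mcg/mL = 50.60614 mL/hr
Time remaining = 202.3465 mL ÷ 50.60614 mL/hr = 3.998457 hr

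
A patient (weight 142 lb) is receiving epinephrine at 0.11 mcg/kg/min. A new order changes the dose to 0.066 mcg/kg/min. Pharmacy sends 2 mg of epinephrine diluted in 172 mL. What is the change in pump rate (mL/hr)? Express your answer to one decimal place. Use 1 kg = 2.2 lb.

14.7 mL/hr

At the current dose:
Weight = 142 lb ÷ 2.2 lb/kg = 64.54545 kg
Dose = 0.11 mcg/kg/min × 64.54545 kg = 7.1 mcg/min
7.1 mcg/min × 60 min/hr = 426 mcg/hr
Concentration = 2 mg ÷ 172 mL = 0.01162791 mg/mL = 11.62791 mcg/mL
Rate = 426 mcg/hr ÷ 11.62791 mcg/mL = 36.636 mL/hr
At the new dose:
Dose = 0.066 mcg/kg/min × 64.54545 kg = 4.26 mcg/min
4.26 mcg/min × 60 min/hr = 255.6 mcg/hr
Rate = 255.6 mcg/hr ÷ 11.62791 mcg/mL = 21.9816 mL/hr
Change = 21.9816 − 36.636 = -14.6544 mL/hr → 14.6544 mL/hr decrease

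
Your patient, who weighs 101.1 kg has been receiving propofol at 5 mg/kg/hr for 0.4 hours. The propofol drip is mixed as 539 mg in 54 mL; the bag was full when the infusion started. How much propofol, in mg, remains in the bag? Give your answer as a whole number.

337 mg

Dose = 5 mg/kg/hr × 101.1 kg = 505.5 mg/hr
Concentration = 539 mg ÷ 54 mL = 9.981481 mg/mL
Rate = 505.5 mg/hr ÷ 9.981481 mg/mL = 50.64378 mL/hr
Volume infused = 50.64378 mL/hr × 0.4 hr = 20.25751 mL
Volume remaining = 54 − 20.25751 = 33.74249 mL
Drug remaining = 33.74249 mL × 9.981481 mg/mL = 336.8 mg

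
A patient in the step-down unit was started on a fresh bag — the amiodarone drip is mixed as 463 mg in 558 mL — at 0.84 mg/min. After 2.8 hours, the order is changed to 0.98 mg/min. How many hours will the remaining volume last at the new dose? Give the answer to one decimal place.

Initial rate:
0.84 mg/min × 60 min/hr = 50.4 mg/hr
Concentration = 463 mg ÷ 558 mL = 0.8297491 mg/mL
Rate = 50.4 mg/hr ÷ 0.8297491 mg/mL = 60.74125 mL/hr
Volume infused so far = 60.74125 mL/hr × 2.8 hr = 170.0755 mL
Volume remaining = 558 − 170.0755 = 387.9245 mL
New rate:
0.98 mg/min × 60 min/hr = 58.8 mg/hr
Rate = 58.8 mg/hr ÷ 0.8297491 mg/mL = 70.86479 mL/hr
Time remaining = 387.9245 mL ÷ 70.86479 mL/hr = 5.47415 hr

5.5 hours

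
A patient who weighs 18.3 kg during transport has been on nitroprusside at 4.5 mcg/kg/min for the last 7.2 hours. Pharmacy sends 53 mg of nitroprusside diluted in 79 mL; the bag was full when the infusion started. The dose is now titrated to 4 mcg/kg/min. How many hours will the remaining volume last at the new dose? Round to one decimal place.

4.0 hours

Initial rate:
Dose = 4.5 mcg/kg/min × 18.3 kg = 82.35 mcg/min
82.35 mcg/min × 60 min/hr = 4941 mcg/hr
Concentration = 53 mg ÷ 79 mL = 0.6708861 mg/mL = 670.8861 mcg/mL
Rate = 4941 mcg/hr ÷ 670.8861 mcg/mL = 7.364887 mL/hr
Volume infused so far = 7.364887 mL/hr × 7.2 hr = 53.02718 mL
Volume remaining = 79 − 53.02718 = 25.97282 mL
New rate:
Dose = 4 mcg/kg/min × 18.3 kg = 73.2 mcg/min
73.2 mcg/min × 60 min/hr = 4392 mcg/hr
Rate = 4392 mcg/hr ÷ 670.8861 mcg/mL = 6.546566 mL/hr
Time remaining = 25.97282 mL ÷ 6.546566 mL/hr = 3.967395 hr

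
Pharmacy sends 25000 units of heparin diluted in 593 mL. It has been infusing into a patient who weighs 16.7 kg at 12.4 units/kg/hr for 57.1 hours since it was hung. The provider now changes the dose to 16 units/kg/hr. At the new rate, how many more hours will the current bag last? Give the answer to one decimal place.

49.3 hours

Initial rate:
Dose = 12.4 units/kg/hr × 16.7 kg = 207.08 units/hr
Concentration = 25000 units ÷ 593 mL = 42.15852 units/mL
Rate = 207.08 units/hr ÷ 42.15852 units/mL = 4.911938 mL/hr
Volume infused so far = 4.911938 mL/hr × 57.1 hr = 280.4716 mL
Volume remaining = 593 − 280.4716 = 312.5284 mL
New rate:
Dose = 16 units/kg/hr × 16.7 kg = 267.2 units/hr
Rate = 267.2 units/hr ÷ 42.15852 units/mL = 6.337984 mL/hr
Time remaining = 312.5284 mL ÷ 6.337984 mL/hr = 49.31037 hr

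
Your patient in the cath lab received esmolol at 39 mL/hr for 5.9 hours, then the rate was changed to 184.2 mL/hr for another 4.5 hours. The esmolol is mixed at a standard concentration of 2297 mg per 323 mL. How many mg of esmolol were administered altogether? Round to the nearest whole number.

7531 mg

Concentration = 2297 mg ÷ 323 mL = 7.111455 mg/mL
Stage 1: 39 mL/hr × 5.9 hr = 230.1 mL → 230.1 mL × 7.111455 mg/mL = 1636.346 mg
Stage 2: 184.2 mL/hr × 4.5 hr = 828.9 mL → 828.9 mL × 7.111455 mg/mL = 5894.685 mg
Total = 1636.346 + 5894.685 = 7531.031 mg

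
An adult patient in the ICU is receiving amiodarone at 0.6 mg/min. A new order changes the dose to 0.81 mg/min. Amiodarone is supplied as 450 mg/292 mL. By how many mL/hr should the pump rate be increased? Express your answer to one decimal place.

8.2 mL/hr

At the current dose:
0.6 mg/min × 60 min/hr = 36 mg/hr
Concentration = 450 mg ÷ 292 mL = 1.541096 mg/mL
Rate = 36 mg/hr ÷ 1.541096 mg/mL = 23.36 mL/hr
At the new dose:
0.81 mg/min × 60 min/hr = 48.6 mg/hr
Rate = 48.6 mg/hr ÷ 1.541096 mg/mL = 31.536 mL/hr
Change = 31.536 − 23.36 = 8.176 mL/hr → 8.176 mL/hr increase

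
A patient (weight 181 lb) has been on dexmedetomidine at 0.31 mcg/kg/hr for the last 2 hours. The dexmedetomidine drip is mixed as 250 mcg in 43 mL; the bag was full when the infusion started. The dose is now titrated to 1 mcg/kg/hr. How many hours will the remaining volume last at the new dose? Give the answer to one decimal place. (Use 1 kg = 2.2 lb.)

2.4 hours

Initial rate:
Weight = 181 lb ÷ 2.2 lb/kg = 82.27273 kg
Dose = 0.31 mcg/kg/hr × 82.27273 kg = 25.50455 mcg/hr
Concentration = 250 mcg ÷ 43 mL = 5.813953 mcg/mL
Rate = 25.50455 mcg/hr ÷ 5.813953 mcg/mL = 4.386782 mL/hr
Volume infused so far = 4.386782 mL/hr × 2 hr = 8.773564 mL
Volume remaining = 43 − 8.773564 = 34.22644 mL
New rate:
Dose = 1 mcg/kg/hr × 82.27273 kg = 82.27273 mcg/hr
Rate = 82.27273 mcg/hr ÷ 5.813953 mcg/mL = 14.15091 mL/hr
Time remaining = 34.22644 mL ÷ 14.15091 mL/hr = 2.418674 hr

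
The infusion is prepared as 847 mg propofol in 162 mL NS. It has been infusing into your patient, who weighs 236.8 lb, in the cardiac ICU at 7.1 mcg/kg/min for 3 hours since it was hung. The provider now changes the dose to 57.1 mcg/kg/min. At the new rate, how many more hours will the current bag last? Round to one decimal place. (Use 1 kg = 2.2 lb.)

1.9 hours

Initial rate:
Weight = 236.8 lb ÷ 2.2 lb/kg = 107.6364 kg
Dose = 7.1 mcg/kg/min × 107.6364 kg = 764.2182 mcg/min
764.2182 mcg/min × 60 min/hr = 45853.09 mcg/hr
Concentration = 847 mg ÷ 162 mL = 5.228395 mg/mL = 5228.395 mcg/mL
Rate = 45853.09 mcg/hr ÷ 5228.395 mcg/mL = 8.770013 mL/hr
Volume infused so far = 8.770013 mL/hr × 3 hr = 26.31004 mL
Volume remaining = 162 − 26.31004 = 135.69 mL
New rate:
Dose = 57.1 mcg/kg/min × 107.6364 kg = 6146.036 mcg/min
6146.036 mcg/min × 60 min/hr = 368762.2 mcg/hr
Rate = 368762.2 mcg/hr ÷ 5228.395 mcg/mL = 70.53067 mL/hr
Time remaining = 135.69 mL ÷ 70.53067 mL/hr = 1.923844 hr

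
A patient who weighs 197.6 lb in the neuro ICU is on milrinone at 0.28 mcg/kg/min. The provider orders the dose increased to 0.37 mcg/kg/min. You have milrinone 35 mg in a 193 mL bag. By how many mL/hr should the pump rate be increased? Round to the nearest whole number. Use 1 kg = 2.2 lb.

3 mL/hr

At the current dose:
Weight = 197.6 lb ÷ 2.2 lb/kg = 89.81818 kg
Dose = 0.28 mcg/kg/min × 89.81818 kg = 25.14909 mcg/min
25.14909 mcg/min × 60 min/hr = 1508.945 mcg/hr
Concentration = 35 mg ÷ 193 mL = 0.1813472 mg/mL = 181.3472 mcg/mL
Rate = 1508.945 mcg/hr ÷ 181.3472 mcg/mL = 8.320756 mL/hr
At the new dose:
Dose = 0.37 mcg/kg/min × 89.81818 kg = 33.23273 mcg/min
33.23273 mcg/min × 60 min/hr = 1993.964 mcg/hr
Rate = 1993.964 mcg/hr ÷ 181.3472 mcg/mL = 10.99529 mL/hr
Change = 10.99529 − 8.320756 = 2.674529 mL/hr → 2.674529 mL/hr increase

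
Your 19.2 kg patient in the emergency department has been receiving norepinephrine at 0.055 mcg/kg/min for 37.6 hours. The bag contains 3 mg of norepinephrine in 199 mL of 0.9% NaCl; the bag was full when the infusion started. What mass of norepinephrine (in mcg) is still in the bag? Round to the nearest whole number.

Dose = 0.055 mcg/kg/min × 19.2 kg = 1.056 mcg/min
1.056 mcg/min × 60 min/hr = 63.36 mcg/hr
Concentration = 3 mg ÷ 199 mL = 0.01507538 mg/mL = 15.07538 mcg/mL
Rate = 63.36 mcg/hr ÷ 15.07538 mcg/mL = 4.20288 mL/hr
Volume infused = 4.20288 mL/hr × 37.6 hr = 158.0283 mL
Volume remaining = 199 − 158.0283 = 40.97171 mL
Drug remaining = 40.97171 mL × 15.07538 mcg/mL = 617.664 mcg

618 mcg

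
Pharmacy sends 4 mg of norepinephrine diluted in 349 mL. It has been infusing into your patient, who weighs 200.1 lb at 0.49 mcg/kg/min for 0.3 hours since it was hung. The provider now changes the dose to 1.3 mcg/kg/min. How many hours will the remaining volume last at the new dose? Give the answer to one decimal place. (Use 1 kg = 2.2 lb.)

0.5 hours

Initial rate:
Weight = 200.1 lb ÷ 2.2 lb/kg = 90.95455 kg
Dose = 0.49 mcg/kg/min × 90.95455 kg = 44.56773 mcg/min
44.56773 mcg/min × 60 min/hr = 2674.064 mcg/hr
Concentration = 4 mg ÷ 349 mL = 0.01146132 mg/mL = 11.46132 mcg/mL
Rate = 2674.064 mcg/hr ÷ 11.46132 mcg/mL = 233.3121 mL/hr
Volume infused so far = 233.3121 mL/hr × 0.3 hr = 69.99362 mL
Volume remaining = 349 − 69.99362 = 279.0064 mL
New rate:
Dose = 1.3 mcg/kg/min × 90.95455 kg = 118.2409 mcg/min
118.2409 mcg/min × 60 min/hr = 7094.455 mcg/hr
Rate = 7094.455 mcg/hr ÷ 11.46132 mcg/mL = 618.9912 mL/hr
Time remaining = 279.0064 mL ÷ 618.9912 mL/hr = 0.4507437 hr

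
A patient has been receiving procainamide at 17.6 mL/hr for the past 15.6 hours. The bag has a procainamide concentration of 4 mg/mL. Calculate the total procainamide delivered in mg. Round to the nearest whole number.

1098 mg

Drug rate = 17.6 mL/hr × 4 mg/mL = 70.4 mg/hr
Total = 70.4 mg/hr × 15.6 hr = 1098.24 mg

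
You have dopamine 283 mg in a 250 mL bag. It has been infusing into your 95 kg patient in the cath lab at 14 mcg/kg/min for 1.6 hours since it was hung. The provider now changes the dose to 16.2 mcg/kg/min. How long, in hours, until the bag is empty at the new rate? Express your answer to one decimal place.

Initial rate:
Dose = 14 mcg/kg/min × 95 kg = 1330 mcg/min
1330 mcg/min × 60 min/hr = 79800 mcg/hr
Concentration = 283 mg ÷ 250 mL = 1.132 mg/mL = 1132 mcg/mL
Rate = 79800 mcg/hr ÷ 1132 mcg/mL = 70.4947 mL/hr
Volume infused so far = 70.4947 mL/hr × 1.6 hr = 112.7915 mL
Volume remaining = 250 − 112.7915 = 137.2085 mL
New rate:
Dose = 16.2 mcg/kg/min × 95 kg = 1539 mcg/min
1539 mcg/min × 60 min/hr = 92340 mcg/hr
Rate = 92340 mcg/hr ÷ 1132 mcg/mL = 81.57244 mL/hr
Time remaining = 137.2085 mL ÷ 81.57244 mL/hr = 1.682045 hr

1.7 hours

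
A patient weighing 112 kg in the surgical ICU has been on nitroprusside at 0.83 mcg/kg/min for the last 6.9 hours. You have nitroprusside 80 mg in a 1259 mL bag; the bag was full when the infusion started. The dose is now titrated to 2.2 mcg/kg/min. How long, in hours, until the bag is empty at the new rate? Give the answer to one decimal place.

Initial rate:
Dose = 0.83 mcg/kg/min × 112 kg = 92.96 mcg/min
92.96 mcg/min × 60 min/hr = 5577.6 mcg/hr
Concentration = 80 mg ÷ 1259 mL = 0.06354249 mg/mL = 63.54249 mcg/mL
Rate = 5577.6 mcg/hr ÷ 63.54249 mcg/mL = 87.77748 mL/hr
Volume infused so far = 87.77748 mL/hr × 6.9 hr = 605.6646 mL
Volume remaining = 1259 − 605.6646 = 653.3354 mL
New rate:
Dose = 2.2 mcg/kg/min × 112 kg = 246.4 mcg/min
246.4 mcg/min × 60 min/hr = 14784 mcg/hr
Rate = 14784 mcg/hr ÷ 63.54249 mcg/mL = 232.6632 mL/hr
Time remaining = 653.3354 mL ÷ 232.6632 mL/hr = 2.808074 hr

2.8 hours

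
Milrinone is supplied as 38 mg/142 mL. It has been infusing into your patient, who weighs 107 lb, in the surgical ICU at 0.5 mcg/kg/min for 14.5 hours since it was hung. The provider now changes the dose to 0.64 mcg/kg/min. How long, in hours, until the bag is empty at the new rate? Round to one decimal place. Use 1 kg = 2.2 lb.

Initial rate:
Weight = 107 lb ÷ 2.2 lb/kg = 48.63636 kg
Dose = 0.5 mcg/kg/min × 48.63636 kg = 24.31818 mcg/min
24.31818 mcg/min × 60 min/hr = 1459.091 mcg/hr
Concentration = 38 mg ÷ 142 mL = 0.2676056 mg/mL = 267.6056 mcg/mL
Rate = 1459.091 mcg/hr ÷ 267.6056 mcg/mL = 5.452392 mL/hr
Volume infused so far = 5.452392 mL/hr × 14.5 hr = 79.05969 mL
Volume remaining = 142 − 79.05969 = 62.94031 mL
New rate:
Dose = 0.64 mcg/kg/min × 48.63636 kg = 31.12727 mcg/min
31.12727 mcg/min × 60 min/hr = 1867.636 mcg/hr
Rate = 1867.636 mcg/hr ÷ 267.6056 mcg/mL = 6.979062 mL/hr
Time remaining = 62.94031 mL ÷ 6.979062 mL/hr = 9.018448 hr

9.0 hours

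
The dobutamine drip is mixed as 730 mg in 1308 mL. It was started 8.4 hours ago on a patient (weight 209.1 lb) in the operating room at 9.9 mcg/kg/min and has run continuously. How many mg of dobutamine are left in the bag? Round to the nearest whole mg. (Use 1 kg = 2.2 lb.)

256 mg

Weight = 209.1 lb ÷ 2.2 lb/kg = 95.04545 kg
Dose = 9.9 mcg/kg/min × 95.04545 kg = 940.95 mcg/min
940.95 mcg/min × 60 min/hr = 56457 mcg/hr
Concentration = 730 mg ÷ 1308 mL = 0.558104 mg/mL = 558.104 mcg/mL
Rate = 56457 mcg/hr ÷ 558.104 mcg/mL = 101.1586 mL/hr
Volume infused = 101.1586 mL/hr × 8.4 hr = 849.732 mL
Volume remaining = 1308 − 849.732 = 458.268 mL
Drug remaining = 458.268 mL × 558.104 mcg/mL = 255761.2 mcg = 255.7612 mg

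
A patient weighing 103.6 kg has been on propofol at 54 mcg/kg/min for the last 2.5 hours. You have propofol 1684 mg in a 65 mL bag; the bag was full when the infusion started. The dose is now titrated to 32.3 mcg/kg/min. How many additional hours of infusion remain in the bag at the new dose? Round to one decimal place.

4.2 hours

Initial rate:
Dose = 54 mcg/kg/min × 103.6 kg = 5594.4 mcg/min
5594.4 mcg/min × 60 min/hr = 335664 mcg/hr
Concentration = 1684 mg ÷ 65 mL = 25.90769 mg/mL = 25907.69 mcg/mL
Rate = 335664 mcg/hr ÷ 25907.69 mcg/mL = 12.95615 mL/hr
Volume infused so far = 12.95615 mL/hr × 2.5 hr = 32.39038 mL
Volume remaining = 65 − 32.39038 = 32.60962 mL
New rate:
Dose = 32.3 mcg/kg/min × 103.6 kg = 3346.28 mcg/min
3346.28 mcg/min × 60 min/hr = 200776.8 mcg/hr
Rate = 200776.8 mcg/hr ÷ 25907.69 mcg/mL = 7.749698 mL/hr
Time remaining = 32.60962 mL ÷ 7.749698 mL/hr = 4.207857 hr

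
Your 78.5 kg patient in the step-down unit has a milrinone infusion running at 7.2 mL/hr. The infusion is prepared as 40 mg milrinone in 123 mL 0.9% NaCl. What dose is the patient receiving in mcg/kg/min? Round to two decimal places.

0.50 mcg/kg/min

Concentration = 40 mg ÷ 123 mL = 0.3252033 mg/mL = 325.2033 mcg/mL
Drug rate = 7.2 mL/hr × 325.2033 mcg/mL = 2341.463 mcg/hr
2341.463 mcg/hr ÷ 60 min/hr = 39.02439 mcg/min
39.02439 mcg/min ÷ 78.5 kg = 0.497126 mcg/kg/min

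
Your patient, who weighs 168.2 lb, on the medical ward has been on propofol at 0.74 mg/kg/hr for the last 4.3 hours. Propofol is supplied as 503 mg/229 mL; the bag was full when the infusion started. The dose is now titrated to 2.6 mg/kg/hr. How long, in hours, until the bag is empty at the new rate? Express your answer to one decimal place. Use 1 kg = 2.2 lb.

Initial rate:
Weight = 168.2 lb ÷ 2.2 lb/kg = 76.45455 kg
Dose = 0.74 mg/kg/hr × 76.45455 kg = 56.57636 mg/hr
Concentration = 503 mg ÷ 229 mL = 2.196507 mg/mL
Rate = 56.57636 mg/hr ÷ 2.196507 mg/mL = 25.75743 mL/hr
Volume infused so far = 25.75743 mL/hr × 4.3 hr = 110.7569 mL
Volume remaining = 229 − 110.7569 = 118.2431 mL
New rate:
Dose = 2.6 mg/kg/hr × 76.45455 kg = 198.7818 mg/hr
Rate = 198.7818 mg/hr ÷ 2.196507 mg/mL = 90.49908 mL/hr
Time remaining = 118.2431 mL ÷ 90.49908 mL/hr = 1.306566 hr

1.3 hours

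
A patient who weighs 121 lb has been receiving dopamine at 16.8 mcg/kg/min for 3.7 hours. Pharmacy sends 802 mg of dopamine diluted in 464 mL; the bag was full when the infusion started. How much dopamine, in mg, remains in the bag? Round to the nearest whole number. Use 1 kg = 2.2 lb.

597 mg

Weight = 121 lb ÷ 2.2 lb/kg = 55 kg
Dose = 16.8 mcg/kg/min × 55 kg = 924 mcg/min
924 mcg/min × 60 min/hr = 55440 mcg/hr
Concentration = 802 mg ÷ 464 mL = 1.728448 mg/mL = 1728.448 mcg/mL
Rate = 55440 mcg/hr ÷ 1728.448 mcg/mL = 32.07501 mL/hr
Volume infused = 32.07501 mL/hr × 3.7 hr = 118.6775 mL
Volume remaining = 464 − 118.6775 = 345.3225 mL
Drug remaining = 345.3225 mL × 1728.448 mcg/mL = 596872 mcg = 596.872 mg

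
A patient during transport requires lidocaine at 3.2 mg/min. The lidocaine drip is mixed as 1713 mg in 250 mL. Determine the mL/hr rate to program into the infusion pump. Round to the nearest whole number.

3.2 mg/min × 60 min/hr = 192 mg/hr
Concentration = 1713 mg ÷ 250 mL = 6.852 mg/mL
Rate = 192 mg/hr ÷ 6.852 mg/mL = 28.02102 mL/hr

28 mL/hr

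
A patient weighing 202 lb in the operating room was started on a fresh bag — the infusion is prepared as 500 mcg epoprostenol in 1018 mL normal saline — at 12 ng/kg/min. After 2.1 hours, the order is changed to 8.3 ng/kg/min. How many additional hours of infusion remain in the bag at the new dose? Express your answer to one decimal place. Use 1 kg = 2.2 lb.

7.9 hours

Initial rate:
Weight = 202 lb ÷ 2.2 lb/kg = 91.81818 kg
Dose = 12 ng/kg/min × 91.81818 kg = 1101.818 ng/min
1101.818 ng/min × 60 min/hr = 66109.09 ng/hr
Concentration = 500 mcg ÷ 1018 mL = 0.4911591 mcg/mL = 491.1591 ng/mL
Rate = 66109.09 ng/hr ÷ 491.1591 ng/mL = 134.5981 mL/hr
Volume infused so far = 134.5981 mL/hr × 2.1 hr = 282.656 mL
Volume remaining = 1018 − 282.656 = 735.344 mL
New rate:
Dose = 8.3 ng/kg/min × 91.81818 kg = 762.0909 ng/min
762.0909 ng/min × 60 min/hr = 45725.45 ng/hr
Rate = 45725.45 ng/hr ÷ 491.1591 ng/mL = 93.09703 mL/hr
Time remaining = 735.344 mL ÷ 93.09703 mL/hr = 7.898684 hr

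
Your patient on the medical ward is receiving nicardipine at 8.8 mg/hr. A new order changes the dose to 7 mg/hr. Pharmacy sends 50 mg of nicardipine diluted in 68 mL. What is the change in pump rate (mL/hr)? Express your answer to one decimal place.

2.4 mL/hr

At the current dose:
Concentration = 50 mg ÷ 68 mL = 0.7352941 mg/mL
Rate = 8.8 mg/hr ÷ 0.7352941 mg/mL = 11.968 mL/hr
At the new dose:
Rate = 7 mg/hr ÷ 0.7352941 mg/mL = 9.52 mL/hr
Change = 9.52 − 11.968 = -2.448 mL/hr → 2.448 mL/hr decrease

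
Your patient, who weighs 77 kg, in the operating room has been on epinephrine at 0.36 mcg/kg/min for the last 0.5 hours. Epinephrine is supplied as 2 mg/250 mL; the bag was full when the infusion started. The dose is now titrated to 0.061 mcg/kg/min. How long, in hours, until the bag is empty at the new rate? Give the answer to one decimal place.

Initial rate:
Dose = 0.36 mcg/kg/min × 77 kg = 27.72 mcg/min
27.72 mcg/min × 60 min/hr = 1663.2 mcg/hr
Concentration = 2 mg ÷ 250 mL = 0.008 mg/mL = 8 mcg/mL
Rate = 1663.2 mcg/hr ÷ 8 mcg/mL = 207.9 mL/hr
Volume infused so far = 207.9 mL/hr × 0.5 hr = 103.95 mL
Volume remaining = 250 − 103.95 = 146.05 mL
New rate:
Dose = 0.061 mcg/kg/min × 77 kg = 4.697 mcg/min
4.697 mcg/min × 60 min/hr = 281.82 mcg/hr
Rate = 281.82 mcg/hr ÷ 8 mcg/mL = 35.2275 mL/hr
Time remaining = 146.05 mL ÷ 35.2275 mL/hr = 4.145909 hr

4.1 hours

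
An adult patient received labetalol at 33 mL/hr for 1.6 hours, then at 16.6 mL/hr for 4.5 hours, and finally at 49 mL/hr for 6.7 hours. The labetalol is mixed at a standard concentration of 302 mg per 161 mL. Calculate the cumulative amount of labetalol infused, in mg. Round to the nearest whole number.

Concentration = 302 mg ÷ 161 mL = 1.875776 mg/mL
Stage 1: 33 mL/hr × 1.6 hr = 52.8 mL → 52.8 mL × 1.875776 mg/mL = 99.04099 mg
Stage 2: 16.6 mL/hr × 4.5 hr = 74.7 mL → 74.7 mL × 1.875776 mg/mL = 140.1205 mg
Stage 3: 49 mL/hr × 6.7 hr = 328.3 mL → 328.3 mL × 1.875776 mg/mL = 615.8174 mg
Total = 99.04099 + 140.1205 + 615.8174 = 854.9789 mg

855 mg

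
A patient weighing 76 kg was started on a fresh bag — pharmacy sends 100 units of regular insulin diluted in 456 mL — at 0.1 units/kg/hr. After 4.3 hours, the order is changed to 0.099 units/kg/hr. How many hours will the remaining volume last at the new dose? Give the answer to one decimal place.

8.9 hours

Initial rate:
Dose = 0.1 units/kg/hr × 76 kg = 7.6 units/hr
Concentration = 100 units ÷ 456 mL = 0.2192982 units/mL
Rate = 7.6 units/hr ÷ 0.2192982 units/mL = 34.656 mL/hr
Volume infused so far = 34.656 mL/hr × 4.3 hr = 149.0208 mL
Volume remaining = 456 − 149.0208 = 306.9792 mL
New rate:
Dose = 0.099 units/kg/hr × 76 kg = 7.524 units/hr
Rate = 7.524 units/hr ÷ 0.2192982 units/mL = 34.30944 mL/hr
Time remaining = 306.9792 mL ÷ 34.30944 mL/hr = 8.947368 hr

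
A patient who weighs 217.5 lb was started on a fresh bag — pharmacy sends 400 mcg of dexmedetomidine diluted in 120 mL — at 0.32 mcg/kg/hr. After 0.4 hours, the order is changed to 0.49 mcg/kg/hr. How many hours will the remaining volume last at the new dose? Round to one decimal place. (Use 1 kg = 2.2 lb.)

8.0 hours

Initial rate:
Weight = 217.5 lb ÷ 2.2 lb/kg = 98.86364 kg
Dose = 0.32 mcg/kg/hr × 98.86364 kg = 31.63636 mcg/hr
Concentration = 400 mcg ÷ 120 mL = 3.333333 mcg/mL
Rate = 31.63636 mcg/hr ÷ 3.333333 mcg/mL = 9.490909 mL/hr
Volume infused so far = 9.490909 mL/hr × 0.4 hr = 3.796364 mL
Volume remaining = 120 − 3.796364 = 116.2036 mL
New rate:
Dose = 0.49 mcg/kg/hr × 98.86364 kg = 48.44318 mcg/hr
Rate = 48.44318 mcg/hr ÷ 3.333333 mcg/mL = 14.53295 mL/hr
Time remaining = 116.2036 mL ÷ 14.53295 mL/hr = 7.995871 hr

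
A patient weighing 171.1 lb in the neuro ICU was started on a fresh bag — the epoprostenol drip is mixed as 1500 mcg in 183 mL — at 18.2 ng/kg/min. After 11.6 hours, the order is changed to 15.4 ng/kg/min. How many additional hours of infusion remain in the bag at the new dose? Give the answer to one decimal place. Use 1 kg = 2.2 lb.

Initial rate:
Weight = 171.1 lb ÷ 2.2 lb/kg = 77.77273 kg
Dose = 18.2 ng/kg/min × 77.77273 kg = 1415.464 ng/min
1415.464 ng/min × 60 min/hr = 84927.82 ng/hr
Concentration = 1500 mcg ÷ 183 mL = 8.196721 mcg/mL = 8196.721 ng/mL
Rate = 84927.82 ng/hr ÷ 8196.721 ng/mL = 10.36119 mL/hr
Volume infused so far = 10.36119 mL/hr × 11.6 hr = 120.1898 mL
Volume remaining = 183 − 120.1898 = 62.81015 mL
New rate:
Dose = 15.4 ng/kg/min × 77.77273 kg = 1197.7 ng/min
1197.7 ng/min × 60 min/hr = 71862 ng/hr
Rate = 71862 ng/hr ÷ 8196.721 ng/mL = 8.767164 mL/hr
Time remaining = 62.81015 mL ÷ 8.767164 mL/hr = 7.16425 hr

7.2 hours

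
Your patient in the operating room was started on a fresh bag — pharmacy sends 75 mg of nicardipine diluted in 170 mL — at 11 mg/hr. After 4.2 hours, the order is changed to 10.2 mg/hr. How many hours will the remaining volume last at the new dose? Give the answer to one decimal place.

2.8 hours

Initial rate:
Concentration = 75 mg ÷ 170 mL = 0.4411765 mg/mL
Rate = 11 mg/hr ÷ 0.4411765 mg/mL = 24.93333 mL/hr
Volume infused so far = 24.93333 mL/hr × 4.2 hr = 104.72 mL
Volume remaining = 170 − 104.72 = 65.28 mL
New rate:
Rate = 10.2 mg/hr ÷ 0.4411765 mg/mL = 23.12 mL/hr
Time remaining = 65.28 mL ÷ 23.12 mL/hr = 2.823529 hr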